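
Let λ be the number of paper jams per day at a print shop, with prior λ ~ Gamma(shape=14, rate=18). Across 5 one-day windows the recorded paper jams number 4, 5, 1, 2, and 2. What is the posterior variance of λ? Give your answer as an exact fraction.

Total count: 4 + 5 + 1 + 2 + 2 = 14.
Total exposure: 5 days.
Posterior: α' = 14 + 14 = 28, β' = 18 + 5 = 23.
Posterior variance = α'/β'² = 28/529.

28/529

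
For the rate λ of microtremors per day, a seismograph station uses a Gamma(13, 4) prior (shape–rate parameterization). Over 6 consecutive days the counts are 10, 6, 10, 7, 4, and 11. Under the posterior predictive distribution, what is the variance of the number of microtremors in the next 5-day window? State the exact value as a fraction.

183/4

Total count: 10 + 6 + 10 + 7 + 4 + 11 = 48.
Total exposure: 6 days.
Posterior: α' = 13 + 48 = 61, β' = 4 + 6 = 10.
The posterior predictive for a window of length T is Negative Binomial with variance T·α'·(β'+T)/β'² = 5·61·15/100 = 183/4.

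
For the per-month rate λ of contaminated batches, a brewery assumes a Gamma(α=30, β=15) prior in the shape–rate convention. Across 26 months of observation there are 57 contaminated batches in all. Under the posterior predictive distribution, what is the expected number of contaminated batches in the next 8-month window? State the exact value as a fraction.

696/41

Total count 57 over total exposure 26 months.
Posterior: α' = 30 + 57 = 87, β' = 15 + 26 = 41.
Predictive mean over an 8-month window = T·E[λ|data] = 8·87/41 = 696/41.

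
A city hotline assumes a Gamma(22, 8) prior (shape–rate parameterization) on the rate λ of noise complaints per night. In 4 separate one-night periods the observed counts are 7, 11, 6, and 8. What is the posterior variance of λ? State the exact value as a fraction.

Total count: 7 + 11 + 6 + 8 = 32.
Total exposure: 4 nights.
The Gamma prior is conjugate for the Poisson rate, so λ | data ~ Gamma(22+32, 8+4) = Gamma(54, 12).
Posterior variance = α'/β'² = 54/144 = 3/8.

3/8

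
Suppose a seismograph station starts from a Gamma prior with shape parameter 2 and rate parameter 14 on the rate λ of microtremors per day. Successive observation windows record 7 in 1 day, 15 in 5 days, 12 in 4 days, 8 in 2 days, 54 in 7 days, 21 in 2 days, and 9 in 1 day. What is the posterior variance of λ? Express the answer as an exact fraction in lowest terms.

Total count: 7 + 15 + 12 + 8 + 54 + 21 + 9 = 126.
Total exposure: 1 + 5 + 4 + 2 + 7 + 2 + 1 = 22 days.
The Gamma prior is conjugate for the Poisson rate, so λ | data ~ Gamma(2+126, 14+22) = Gamma(128, 36).
Posterior variance = α'/β'² = 128/1296 = 8/81.

8/81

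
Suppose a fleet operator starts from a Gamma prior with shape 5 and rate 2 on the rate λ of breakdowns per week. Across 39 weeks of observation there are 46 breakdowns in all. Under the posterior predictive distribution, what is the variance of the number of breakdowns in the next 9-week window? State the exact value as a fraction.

22950/1681

Total count 46 over total exposure 39 weeks.
Posterior: α' = 5 + 46 = 51, β' = 2 + 39 = 41.
The posterior predictive for a window of length T is Negative Binomial with variance T·α'·(β'+T)/β'² = 9·51·50/1681 = 22950/1681.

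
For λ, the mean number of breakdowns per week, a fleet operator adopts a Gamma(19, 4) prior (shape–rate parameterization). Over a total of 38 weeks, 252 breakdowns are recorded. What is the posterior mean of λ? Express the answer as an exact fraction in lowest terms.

271/42

Total count 252 over total exposure 38 weeks.
Conjugate update: add total count to the shape and total exposure to the rate, giving Gamma(271, 42).
Posterior mean = α'/β' = 271/42.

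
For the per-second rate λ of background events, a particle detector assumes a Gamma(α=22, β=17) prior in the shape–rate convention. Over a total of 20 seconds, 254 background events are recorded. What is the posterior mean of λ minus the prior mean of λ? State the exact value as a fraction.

Total count 254 over total exposure 20 seconds.
The Gamma prior is conjugate for the Poisson rate, so λ | data ~ Gamma(22+254, 17+20) = Gamma(276, 37).
Posterior mean = 276/37 = 276/37; prior mean = 22/17 = 22/17. Difference = 276/37 − 22/17 = 3878/629.

3878/629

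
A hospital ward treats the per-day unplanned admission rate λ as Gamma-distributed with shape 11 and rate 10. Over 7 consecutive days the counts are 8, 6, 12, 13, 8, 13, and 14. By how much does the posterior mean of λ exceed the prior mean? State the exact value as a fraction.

39/10

Total count: 8 + 6 + 12 + 13 + 8 + 13 + 14 = 74.
Total exposure: 7 days.
By Gamma–Poisson conjugacy, the posterior is Gamma(α + Σx, β + Σt) = Gamma(11 + 74, 10 + 7) = Gamma(85, 17).
Posterior mean = 85/17 = 5; prior mean = 11/10 = 11/10. Difference = 5 − 11/10 = 39/10.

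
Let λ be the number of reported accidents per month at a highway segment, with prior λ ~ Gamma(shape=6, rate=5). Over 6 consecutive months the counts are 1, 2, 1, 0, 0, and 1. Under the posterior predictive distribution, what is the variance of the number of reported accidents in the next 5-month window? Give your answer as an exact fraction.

80/11

Total count: 1 + 2 + 1 + 0 + 0 + 1 = 5.
Total exposure: 6 months.
By Gamma–Poisson conjugacy, the posterior is Gamma(α + Σx, β + Σt) = Gamma(6 + 5, 5 + 6) = Gamma(11, 11).
The posterior predictive for a window of length T is Negative Binomial with variance T·α'·(β'+T)/β'² = 5·11·16/121 = 80/11.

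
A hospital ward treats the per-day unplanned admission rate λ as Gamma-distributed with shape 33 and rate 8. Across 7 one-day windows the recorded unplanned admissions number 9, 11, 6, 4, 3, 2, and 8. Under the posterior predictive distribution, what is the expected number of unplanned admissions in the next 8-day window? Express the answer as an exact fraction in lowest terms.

608/15

Total count: 9 + 11 + 6 + 4 + 3 + 2 + 8 = 43.
Total exposure: 7 days.
Gamma(α, β) with Poisson data over total exposure Σt gives posterior Gamma(α+Σx, β+Σt) = Gamma(76, 15).
Predictive mean over an 8-day window = T·E[λ|data] = 8·76/15 = 608/15.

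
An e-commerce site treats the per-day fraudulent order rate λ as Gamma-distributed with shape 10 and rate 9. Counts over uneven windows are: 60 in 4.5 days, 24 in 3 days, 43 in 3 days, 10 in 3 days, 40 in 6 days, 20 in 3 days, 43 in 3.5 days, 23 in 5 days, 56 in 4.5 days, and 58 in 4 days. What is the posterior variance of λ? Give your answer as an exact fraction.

1548/9409

Total count: 60 + 24 + 43 + 10 + 40 + 20 + 43 + 23 + 56 + 58 = 377.
Total exposure: 4.5 + 3 + 3 + 3 + 6 + 3 + 3.5 + 5 + 4.5 + 4 = 39.5 days.
The Gamma prior is conjugate for the Poisson rate, so λ | data ~ Gamma(10+377, 9+39.5) = Gamma(387, 97/2).
Posterior variance = α'/β'² = 387/(9409/4) = 1548/9409.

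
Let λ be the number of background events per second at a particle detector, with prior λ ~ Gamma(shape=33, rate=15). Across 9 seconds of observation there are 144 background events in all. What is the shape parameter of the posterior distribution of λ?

177

Total count 144 over total exposure 9 seconds.
Gamma(α, β) with Poisson data over total exposure Σt gives posterior Gamma(α+Σx, β+Σt) = Gamma(177, 24).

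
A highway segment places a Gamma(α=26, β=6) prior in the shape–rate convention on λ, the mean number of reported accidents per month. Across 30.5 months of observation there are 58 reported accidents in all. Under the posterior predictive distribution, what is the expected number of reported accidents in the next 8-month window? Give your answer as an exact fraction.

Total count 58 over total exposure 30.5 months.
The Gamma prior is conjugate for the Poisson rate, so λ | data ~ Gamma(26+58, 6+30.5) = Gamma(84, 73/2).
Predictive mean over an 8-month window = T·E[λ|data] = 8·84/(73/2) = 1344/73.

1344/73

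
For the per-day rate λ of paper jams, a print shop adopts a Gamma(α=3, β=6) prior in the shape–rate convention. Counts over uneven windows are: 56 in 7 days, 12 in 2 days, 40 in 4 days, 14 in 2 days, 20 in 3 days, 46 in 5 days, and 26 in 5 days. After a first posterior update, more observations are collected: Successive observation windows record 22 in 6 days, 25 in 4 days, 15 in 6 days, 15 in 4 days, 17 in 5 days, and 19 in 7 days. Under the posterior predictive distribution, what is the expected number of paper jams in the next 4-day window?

20

Total count: 56 + 12 + 40 + 14 + 20 + 46 + 26 = 214.
Total exposure: 7 + 2 + 4 + 2 + 3 + 5 + 5 = 28 days.
After the first batch: Gamma(3 + 214, 6 + 28) = Gamma(217, 34).
Total count: 22 + 25 + 15 + 15 + 17 + 19 = 113.
Total exposure: 6 + 4 + 6 + 4 + 5 + 7 = 32 days.
After the second batch: Gamma(217 + 113, 34 + 32) = Gamma(330, 66).
Predictive mean over a 4-day window = T·E[λ|data] = 4·330/66 = 20.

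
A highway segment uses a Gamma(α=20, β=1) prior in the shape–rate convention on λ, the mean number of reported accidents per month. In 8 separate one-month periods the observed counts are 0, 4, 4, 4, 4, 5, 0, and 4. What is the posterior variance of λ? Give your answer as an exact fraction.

Total count: 0 + 4 + 4 + 4 + 4 + 5 + 0 + 4 = 25.
Total exposure: 8 months.
Gamma(α, β) with Poisson data over total exposure Σt gives posterior Gamma(α+Σx, β+Σt) = Gamma(45, 9).
Posterior variance = α'/β'² = 45/81 = 5/9.

5/9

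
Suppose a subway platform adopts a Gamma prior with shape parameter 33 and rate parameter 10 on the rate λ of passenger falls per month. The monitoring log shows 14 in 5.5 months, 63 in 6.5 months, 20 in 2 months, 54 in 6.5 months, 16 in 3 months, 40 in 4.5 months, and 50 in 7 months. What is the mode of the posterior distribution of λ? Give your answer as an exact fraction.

Total count: 14 + 63 + 20 + 54 + 16 + 40 + 50 = 257.
Total exposure: 5.5 + 6.5 + 2 + 6.5 + 3 + 4.5 + 7 = 35 months.
By Gamma–Poisson conjugacy, the posterior is Gamma(α + Σx, β + Σt) = Gamma(33 + 257, 10 + 35) = Gamma(290, 45).
Posterior mode = (α'−1)/β' = 289/45.

289/45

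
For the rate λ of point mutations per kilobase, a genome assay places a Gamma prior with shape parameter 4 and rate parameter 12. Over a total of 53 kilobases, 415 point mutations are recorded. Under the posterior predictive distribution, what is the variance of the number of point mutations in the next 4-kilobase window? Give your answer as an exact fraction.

115644/4225

Total count 415 over total exposure 53 kilobases.
The Gamma prior is conjugate for the Poisson rate, so λ | data ~ Gamma(4+415, 12+53) = Gamma(419, 65).
The posterior predictive for a window of length T is Negative Binomial with variance T·α'·(β'+T)/β'² = 4·419·69/4225 = 115644/4225.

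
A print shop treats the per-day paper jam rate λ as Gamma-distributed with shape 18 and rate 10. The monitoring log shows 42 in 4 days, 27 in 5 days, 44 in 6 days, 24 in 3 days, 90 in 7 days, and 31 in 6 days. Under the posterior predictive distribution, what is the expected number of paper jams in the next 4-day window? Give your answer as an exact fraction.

Total count: 42 + 27 + 44 + 24 + 90 + 31 = 258.
Total exposure: 4 + 5 + 6 + 3 + 7 + 6 = 31 days.
Conjugate update: add total count to the shape and total exposure to the rate, giving Gamma(276, 41).
Predictive mean over a 4-day window = T·E[λ|data] = 4·276/41 = 1104/41.

1104/41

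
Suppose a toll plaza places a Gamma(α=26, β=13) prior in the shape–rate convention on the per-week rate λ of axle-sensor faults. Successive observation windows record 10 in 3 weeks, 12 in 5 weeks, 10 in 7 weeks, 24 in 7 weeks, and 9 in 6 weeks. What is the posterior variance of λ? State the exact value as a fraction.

Total count: 10 + 12 + 10 + 24 + 9 = 65.
Total exposure: 3 + 5 + 7 + 7 + 6 = 28 weeks.
Conjugate update: add total count to the shape and total exposure to the rate, giving Gamma(91, 41).
Posterior variance = α'/β'² = 91/1681.

91/1681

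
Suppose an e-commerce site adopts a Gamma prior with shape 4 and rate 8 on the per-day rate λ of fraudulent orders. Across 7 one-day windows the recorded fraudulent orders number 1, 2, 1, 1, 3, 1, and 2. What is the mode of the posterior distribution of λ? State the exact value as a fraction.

Total count: 1 + 2 + 1 + 1 + 3 + 1 + 2 = 11.
Total exposure: 7 days.
The Gamma prior is conjugate for the Poisson rate, so λ | data ~ Gamma(4+11, 8+7) = Gamma(15, 15).
Posterior mode = (α'−1)/β' = 14/15.

14/15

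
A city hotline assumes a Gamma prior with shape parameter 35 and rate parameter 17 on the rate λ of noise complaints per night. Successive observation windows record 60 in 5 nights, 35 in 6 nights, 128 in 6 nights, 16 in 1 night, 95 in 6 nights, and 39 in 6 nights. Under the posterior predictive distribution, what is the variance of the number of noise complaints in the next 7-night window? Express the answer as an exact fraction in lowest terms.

154224/2209

Total count: 60 + 35 + 128 + 16 + 95 + 39 = 373.
Total exposure: 5 + 6 + 6 + 1 + 6 + 6 = 30 nights.
Gamma(α, β) with Poisson data over total exposure Σt gives posterior Gamma(α+Σx, β+Σt) = Gamma(408, 47).
The posterior predictive for a window of length T is Negative Binomial with variance T·α'·(β'+T)/β'² = 7·408·54/2209 = 154224/2209.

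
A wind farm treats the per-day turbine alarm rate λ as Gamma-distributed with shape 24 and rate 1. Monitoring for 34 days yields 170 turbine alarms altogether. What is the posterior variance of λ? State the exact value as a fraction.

Total count 170 over total exposure 34 days.
Conjugate update: add total count to the shape and total exposure to the rate, giving Gamma(194, 35).
Posterior variance = α'/β'² = 194/1225.

194/1225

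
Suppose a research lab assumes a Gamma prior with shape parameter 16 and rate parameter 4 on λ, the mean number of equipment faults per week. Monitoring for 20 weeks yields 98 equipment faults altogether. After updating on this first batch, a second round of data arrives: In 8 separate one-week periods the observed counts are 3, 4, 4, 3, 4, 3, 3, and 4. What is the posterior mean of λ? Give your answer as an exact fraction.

Total count 98 over total exposure 20 weeks.
After the first batch: Gamma(16 + 98, 4 + 20) = Gamma(114, 24).
Total count: 3 + 4 + 4 + 3 + 4 + 3 + 3 + 4 = 28.
Total exposure: 8 weeks.
After the second batch: Gamma(114 + 28, 24 + 8) = Gamma(142, 32).
Posterior mean = α'/β' = 142/32 = 71/16.

71/16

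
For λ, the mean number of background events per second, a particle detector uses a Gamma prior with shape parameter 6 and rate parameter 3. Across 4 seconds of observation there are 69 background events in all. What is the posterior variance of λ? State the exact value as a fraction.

Total count 69 over total exposure 4 seconds.
By Gamma–Poisson conjugacy, the posterior is Gamma(α + Σx, β + Σt) = Gamma(6 + 69, 3 + 4) = Gamma(75, 7).
Posterior variance = α'/β'² = 75/49.

75/49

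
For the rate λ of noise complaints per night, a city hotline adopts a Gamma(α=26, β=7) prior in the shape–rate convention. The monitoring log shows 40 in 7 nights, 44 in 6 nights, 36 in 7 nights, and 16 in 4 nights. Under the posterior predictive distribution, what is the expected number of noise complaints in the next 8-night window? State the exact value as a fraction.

Total count: 40 + 44 + 36 + 16 = 136.
Total exposure: 7 + 6 + 7 + 4 = 24 nights.
Posterior: α' = 26 + 136 = 162, β' = 7 + 24 = 31.
Predictive mean over an 8-night window = T·E[λ|data] = 8·162/31 = 1296/31.

1296/31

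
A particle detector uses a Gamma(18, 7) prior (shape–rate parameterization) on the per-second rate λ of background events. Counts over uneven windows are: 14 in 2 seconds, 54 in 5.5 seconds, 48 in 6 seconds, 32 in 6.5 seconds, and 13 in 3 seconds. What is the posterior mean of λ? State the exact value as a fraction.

179/30

Total count: 14 + 54 + 48 + 32 + 13 = 161.
Total exposure: 2 + 5.5 + 6 + 6.5 + 3 = 23 seconds.
The Gamma prior is conjugate for the Poisson rate, so λ | data ~ Gamma(18+161, 7+23) = Gamma(179, 30).
Posterior mean = α'/β' = 179/30.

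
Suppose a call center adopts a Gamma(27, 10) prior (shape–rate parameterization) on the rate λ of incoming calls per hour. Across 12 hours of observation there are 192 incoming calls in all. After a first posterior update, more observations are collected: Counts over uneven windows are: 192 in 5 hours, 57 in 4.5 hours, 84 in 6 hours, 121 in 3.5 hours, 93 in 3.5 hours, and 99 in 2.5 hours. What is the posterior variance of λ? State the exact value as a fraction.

865/2209

Total count 192 over total exposure 12 hours.
After the first batch: Gamma(27 + 192, 10 + 12) = Gamma(219, 22).
Total count: 192 + 57 + 84 + 121 + 93 + 99 = 646.
Total exposure: 5 + 4.5 + 6 + 3.5 + 3.5 + 2.5 = 25 hours.
After the second batch: Gamma(219 + 646, 22 + 25) = Gamma(865, 47).
Posterior variance = α'/β'² = 865/2209.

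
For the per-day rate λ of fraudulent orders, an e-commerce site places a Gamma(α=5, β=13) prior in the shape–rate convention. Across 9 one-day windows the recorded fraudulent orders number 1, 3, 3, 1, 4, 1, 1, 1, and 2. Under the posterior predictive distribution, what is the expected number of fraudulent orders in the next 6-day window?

Total count: 1 + 3 + 3 + 1 + 4 + 1 + 1 + 1 + 2 = 17.
Total exposure: 9 days.
Gamma(α, β) with Poisson data over total exposure Σt gives posterior Gamma(α+Σx, β+Σt) = Gamma(22, 22).
Predictive mean over a 6-day window = T·E[λ|data] = 6·22/22 = 6.

6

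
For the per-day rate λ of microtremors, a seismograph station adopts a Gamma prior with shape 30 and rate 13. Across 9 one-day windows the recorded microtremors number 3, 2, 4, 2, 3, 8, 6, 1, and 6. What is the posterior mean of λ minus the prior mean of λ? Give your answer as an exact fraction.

Total count: 3 + 2 + 4 + 2 + 3 + 8 + 6 + 1 + 6 = 35.
Total exposure: 9 days.
The Gamma prior is conjugate for the Poisson rate, so λ | data ~ Gamma(30+35, 13+9) = Gamma(65, 22).
Posterior mean = 65/22 = 65/22; prior mean = 30/13 = 30/13. Difference = 65/22 − 30/13 = 185/286.

185/286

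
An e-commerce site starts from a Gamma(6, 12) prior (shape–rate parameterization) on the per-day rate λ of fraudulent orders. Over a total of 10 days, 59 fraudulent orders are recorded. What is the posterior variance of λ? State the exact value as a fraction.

65/484

Total count 59 over total exposure 10 days.
Conjugate update: add total count to the shape and total exposure to the rate, giving Gamma(65, 22).
Posterior variance = α'/β'² = 65/484.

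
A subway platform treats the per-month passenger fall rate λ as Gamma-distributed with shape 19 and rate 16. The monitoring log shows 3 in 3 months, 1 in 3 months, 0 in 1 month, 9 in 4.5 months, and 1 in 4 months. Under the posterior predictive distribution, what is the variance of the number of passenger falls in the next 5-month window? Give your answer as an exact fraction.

Total count: 3 + 1 + 0 + 9 + 1 = 14.
Total exposure: 3 + 3 + 1 + 4.5 + 4 = 15.5 months.
Conjugate update: add total count to the shape and total exposure to the rate, giving Gamma(33, 63/2).
The posterior predictive for a window of length T is Negative Binomial with variance T·α'·(β'+T)/β'² = 5·33·(73/2)/(3969/4) = 8030/1323.

8030/1323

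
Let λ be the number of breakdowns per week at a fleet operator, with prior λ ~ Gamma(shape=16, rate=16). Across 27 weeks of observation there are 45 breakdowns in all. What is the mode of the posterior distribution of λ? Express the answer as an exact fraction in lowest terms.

60/43

Total count 45 over total exposure 27 weeks.
Gamma(α, β) with Poisson data over total exposure Σt gives posterior Gamma(α+Σx, β+Σt) = Gamma(61, 43).
Posterior mode = (α'−1)/β' = 60/43.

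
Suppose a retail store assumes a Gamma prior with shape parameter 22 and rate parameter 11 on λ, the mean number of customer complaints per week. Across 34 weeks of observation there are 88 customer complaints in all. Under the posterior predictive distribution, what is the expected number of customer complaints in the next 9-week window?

22

Total count 88 over total exposure 34 weeks.
Gamma(α, β) with Poisson data over total exposure Σt gives posterior Gamma(α+Σx, β+Σt) = Gamma(110, 45).
Predictive mean over a 9-week window = T·E[λ|data] = 9·110/45 = 22.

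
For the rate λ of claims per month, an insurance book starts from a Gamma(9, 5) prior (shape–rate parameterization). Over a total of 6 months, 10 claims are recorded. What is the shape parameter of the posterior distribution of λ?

19

Total count 10 over total exposure 6 months.
By Gamma–Poisson conjugacy, the posterior is Gamma(α + Σx, β + Σt) = Gamma(9 + 10, 5 + 6) = Gamma(19, 11).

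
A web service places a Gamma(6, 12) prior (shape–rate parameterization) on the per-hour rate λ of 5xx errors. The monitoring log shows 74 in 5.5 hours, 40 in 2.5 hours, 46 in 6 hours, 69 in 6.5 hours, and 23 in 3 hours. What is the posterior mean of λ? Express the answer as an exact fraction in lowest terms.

Total count: 74 + 40 + 46 + 69 + 23 = 252.
Total exposure: 5.5 + 2.5 + 6 + 6.5 + 3 = 23.5 hours.
Conjugate update: add total count to the shape and total exposure to the rate, giving Gamma(258, 71/2).
Posterior mean = α'/β' = 258/(71/2) = 516/71.

516/71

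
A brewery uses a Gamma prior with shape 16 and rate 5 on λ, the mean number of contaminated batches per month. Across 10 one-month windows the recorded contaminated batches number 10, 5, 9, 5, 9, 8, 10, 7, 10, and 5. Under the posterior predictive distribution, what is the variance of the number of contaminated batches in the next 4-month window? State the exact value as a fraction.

Total count: 10 + 5 + 9 + 5 + 9 + 8 + 10 + 7 + 10 + 5 = 78.
Total exposure: 10 months.
Posterior: α' = 16 + 78 = 94, β' = 5 + 10 = 15.
The posterior predictive for a window of length T is Negative Binomial with variance T·α'·(β'+T)/β'² = 4·94·19/225 = 7144/225.

7144/225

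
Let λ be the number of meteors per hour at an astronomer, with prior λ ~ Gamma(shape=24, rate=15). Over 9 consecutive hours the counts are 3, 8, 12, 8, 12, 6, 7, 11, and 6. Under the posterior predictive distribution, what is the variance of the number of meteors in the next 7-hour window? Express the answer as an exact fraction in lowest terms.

Total count: 3 + 8 + 12 + 8 + 12 + 6 + 7 + 11 + 6 = 73.
Total exposure: 9 hours.
By Gamma–Poisson conjugacy, the posterior is Gamma(α + Σx, β + Σt) = Gamma(24 + 73, 15 + 9) = Gamma(97, 24).
The posterior predictive for a window of length T is Negative Binomial with variance T·α'·(β'+T)/β'² = 7·97·31/576 = 21049/576.

21049/576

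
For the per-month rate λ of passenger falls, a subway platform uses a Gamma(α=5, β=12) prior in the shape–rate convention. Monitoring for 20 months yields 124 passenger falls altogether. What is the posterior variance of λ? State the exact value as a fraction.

Total count 124 over total exposure 20 months.
Posterior: α' = 5 + 124 = 129, β' = 12 + 20 = 32.
Posterior variance = α'/β'² = 129/1024.

129/1024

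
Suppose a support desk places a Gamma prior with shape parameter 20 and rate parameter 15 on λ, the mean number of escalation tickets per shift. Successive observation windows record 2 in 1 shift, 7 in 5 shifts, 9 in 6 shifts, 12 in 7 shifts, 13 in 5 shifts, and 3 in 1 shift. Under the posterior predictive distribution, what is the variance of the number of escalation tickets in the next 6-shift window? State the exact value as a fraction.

2277/200

Total count: 2 + 7 + 9 + 12 + 13 + 3 = 46.
Total exposure: 1 + 5 + 6 + 7 + 5 + 1 = 25 shifts.
Conjugate update: add total count to the shape and total exposure to the rate, giving Gamma(66, 40).
The posterior predictive for a window of length T is Negative Binomial with variance T·α'·(β'+T)/β'² = 6·66·46/1600 = 2277/200.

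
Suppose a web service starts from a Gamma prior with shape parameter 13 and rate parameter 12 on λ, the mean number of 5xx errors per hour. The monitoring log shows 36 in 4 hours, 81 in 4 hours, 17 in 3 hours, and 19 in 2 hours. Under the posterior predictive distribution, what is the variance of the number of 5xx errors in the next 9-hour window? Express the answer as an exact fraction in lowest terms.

50796/625

Total count: 36 + 81 + 17 + 19 = 153.
Total exposure: 4 + 4 + 3 + 2 = 13 hours.
Gamma(α, β) with Poisson data over total exposure Σt gives posterior Gamma(α+Σx, β+Σt) = Gamma(166, 25).
The posterior predictive for a window of length T is Negative Binomial with variance T·α'·(β'+T)/β'² = 9·166·34/625 = 50796/625.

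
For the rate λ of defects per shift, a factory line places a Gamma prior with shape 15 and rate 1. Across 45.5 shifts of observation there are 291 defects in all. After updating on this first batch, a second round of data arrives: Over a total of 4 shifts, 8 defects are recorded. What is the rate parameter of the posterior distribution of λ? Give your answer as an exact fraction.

Total count 291 over total exposure 45.5 shifts.
After the first batch: Gamma(15 + 291, 1 + 45.5) = Gamma(306, 93/2).
Total count 8 over total exposure 4 shifts.
After the second batch: Gamma(306 + 8, 93/2 + 4) = Gamma(314, 101/2).

101/2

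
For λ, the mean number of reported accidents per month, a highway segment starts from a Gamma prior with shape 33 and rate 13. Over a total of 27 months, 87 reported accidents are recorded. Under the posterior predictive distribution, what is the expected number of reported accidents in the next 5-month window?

Total count 87 over total exposure 27 months.
Conjugate update: add total count to the shape and total exposure to the rate, giving Gamma(120, 40).
Predictive mean over a 5-month window = T·E[λ|data] = 5·120/40 = 15.

15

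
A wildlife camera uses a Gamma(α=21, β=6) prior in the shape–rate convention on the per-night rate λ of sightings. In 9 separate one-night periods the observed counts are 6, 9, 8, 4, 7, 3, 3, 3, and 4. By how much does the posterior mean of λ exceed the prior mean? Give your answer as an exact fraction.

Total count: 6 + 9 + 8 + 4 + 7 + 3 + 3 + 3 + 4 = 47.
Total exposure: 9 nights.
The Gamma prior is conjugate for the Poisson rate, so λ | data ~ Gamma(21+47, 6+9) = Gamma(68, 15).
Posterior mean = 68/15 = 68/15; prior mean = 21/6 = 7/2. Difference = 68/15 − 7/2 = 31/30.

31/30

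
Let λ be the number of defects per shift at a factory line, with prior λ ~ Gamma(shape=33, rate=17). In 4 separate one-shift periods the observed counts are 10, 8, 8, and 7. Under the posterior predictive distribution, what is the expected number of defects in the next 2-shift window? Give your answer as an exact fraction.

Total count: 10 + 8 + 8 + 7 = 33.
Total exposure: 4 shifts.
Conjugate update: add total count to the shape and total exposure to the rate, giving Gamma(66, 21).
Predictive mean over a 2-shift window = T·E[λ|data] = 2·66/21 = 44/7.

44/7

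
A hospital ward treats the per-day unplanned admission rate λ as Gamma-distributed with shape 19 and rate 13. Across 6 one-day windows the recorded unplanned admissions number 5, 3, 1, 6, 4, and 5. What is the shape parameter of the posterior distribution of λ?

Total count: 5 + 3 + 1 + 6 + 4 + 5 = 24.
Total exposure: 6 days.
By Gamma–Poisson conjugacy, the posterior is Gamma(α + Σx, β + Σt) = Gamma(19 + 24, 13 + 6) = Gamma(43, 19).

43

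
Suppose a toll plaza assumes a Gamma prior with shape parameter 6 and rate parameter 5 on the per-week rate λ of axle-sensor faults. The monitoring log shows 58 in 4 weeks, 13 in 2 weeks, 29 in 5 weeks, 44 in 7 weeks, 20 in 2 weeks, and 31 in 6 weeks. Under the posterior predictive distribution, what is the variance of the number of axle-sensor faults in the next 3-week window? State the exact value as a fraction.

Total count: 58 + 13 + 29 + 44 + 20 + 31 = 195.
Total exposure: 4 + 2 + 5 + 7 + 2 + 6 = 26 weeks.
Conjugate update: add total count to the shape and total exposure to the rate, giving Gamma(201, 31).
The posterior predictive for a window of length T is Negative Binomial with variance T·α'·(β'+T)/β'² = 3·201·34/961 = 20502/961.

20502/961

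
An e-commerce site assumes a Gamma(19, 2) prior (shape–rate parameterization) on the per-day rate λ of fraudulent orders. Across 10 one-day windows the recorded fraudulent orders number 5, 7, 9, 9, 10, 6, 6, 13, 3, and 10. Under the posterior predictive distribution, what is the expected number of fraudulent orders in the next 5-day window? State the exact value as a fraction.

Total count: 5 + 7 + 9 + 9 + 10 + 6 + 6 + 13 + 3 + 10 = 78.
Total exposure: 10 days.
By Gamma–Poisson conjugacy, the posterior is Gamma(α + Σx, β + Σt) = Gamma(19 + 78, 2 + 10) = Gamma(97, 12).
Predictive mean over a 5-day window = T·E[λ|data] = 5·97/12 = 485/12.

485/12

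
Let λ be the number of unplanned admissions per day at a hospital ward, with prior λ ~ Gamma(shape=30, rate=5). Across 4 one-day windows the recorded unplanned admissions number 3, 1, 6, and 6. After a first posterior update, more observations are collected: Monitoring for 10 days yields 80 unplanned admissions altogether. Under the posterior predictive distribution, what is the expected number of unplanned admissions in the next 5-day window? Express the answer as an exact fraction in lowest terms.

630/19

Total count: 3 + 1 + 6 + 6 = 16.
Total exposure: 4 days.
After the first batch: Gamma(30 + 16, 5 + 4) = Gamma(46, 9).
Total count 80 over total exposure 10 days.
After the second batch: Gamma(46 + 80, 9 + 10) = Gamma(126, 19).
Predictive mean over a 5-day window = T·E[λ|data] = 5·126/19 = 630/19.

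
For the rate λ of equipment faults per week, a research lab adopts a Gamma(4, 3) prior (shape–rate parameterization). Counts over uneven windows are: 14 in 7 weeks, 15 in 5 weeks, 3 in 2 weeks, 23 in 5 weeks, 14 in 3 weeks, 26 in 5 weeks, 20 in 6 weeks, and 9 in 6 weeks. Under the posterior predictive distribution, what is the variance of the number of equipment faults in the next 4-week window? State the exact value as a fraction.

5888/441

Total count: 14 + 15 + 3 + 23 + 14 + 26 + 20 + 9 = 124.
Total exposure: 7 + 5 + 2 + 5 + 3 + 5 + 6 + 6 = 39 weeks.
The Gamma prior is conjugate for the Poisson rate, so λ | data ~ Gamma(4+124, 3+39) = Gamma(128, 42).
The posterior predictive for a window of length T is Negative Binomial with variance T·α'·(β'+T)/β'² = 4·128·46/1764 = 5888/441.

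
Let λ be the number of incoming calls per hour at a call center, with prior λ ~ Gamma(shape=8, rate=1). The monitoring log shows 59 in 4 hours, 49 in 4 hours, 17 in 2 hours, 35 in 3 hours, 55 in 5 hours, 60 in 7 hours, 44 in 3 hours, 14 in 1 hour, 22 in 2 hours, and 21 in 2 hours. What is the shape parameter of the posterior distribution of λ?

384

Total count: 59 + 49 + 17 + 35 + 55 + 60 + 44 + 14 + 22 + 21 = 376.
Total exposure: 4 + 4 + 2 + 3 + 5 + 7 + 3 + 1 + 2 + 2 = 33 hours.
By Gamma–Poisson conjugacy, the posterior is Gamma(α + Σx, β + Σt) = Gamma(8 + 376, 1 + 33) = Gamma(384, 34).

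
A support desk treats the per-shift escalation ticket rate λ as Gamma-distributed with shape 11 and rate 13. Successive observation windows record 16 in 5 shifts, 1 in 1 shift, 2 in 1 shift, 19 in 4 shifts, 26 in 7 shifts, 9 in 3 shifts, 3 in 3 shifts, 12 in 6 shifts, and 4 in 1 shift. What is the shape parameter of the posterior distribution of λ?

Total count: 16 + 1 + 2 + 19 + 26 + 9 + 3 + 12 + 4 = 92.
Total exposure: 5 + 1 + 1 + 4 + 7 + 3 + 3 + 6 + 1 = 31 shifts.
Conjugate update: add total count to the shape and total exposure to the rate, giving Gamma(103, 44).

103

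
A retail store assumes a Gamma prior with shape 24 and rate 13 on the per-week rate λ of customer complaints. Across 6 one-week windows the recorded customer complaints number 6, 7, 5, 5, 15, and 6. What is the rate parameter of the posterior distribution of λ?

19

Total count: 6 + 7 + 5 + 5 + 15 + 6 = 44.
Total exposure: 6 weeks.
By Gamma–Poisson conjugacy, the posterior is Gamma(α + Σx, β + Σt) = Gamma(24 + 44, 13 + 6) = Gamma(68, 19).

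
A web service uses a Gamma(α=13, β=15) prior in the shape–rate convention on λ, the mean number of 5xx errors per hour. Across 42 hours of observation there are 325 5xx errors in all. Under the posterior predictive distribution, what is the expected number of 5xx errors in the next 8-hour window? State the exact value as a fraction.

2704/57

Total count 325 over total exposure 42 hours.
By Gamma–Poisson conjugacy, the posterior is Gamma(α + Σx, β + Σt) = Gamma(13 + 325, 15 + 42) = Gamma(338, 57).
Predictive mean over an 8-hour window = T·E[λ|data] = 8·338/57 = 2704/57.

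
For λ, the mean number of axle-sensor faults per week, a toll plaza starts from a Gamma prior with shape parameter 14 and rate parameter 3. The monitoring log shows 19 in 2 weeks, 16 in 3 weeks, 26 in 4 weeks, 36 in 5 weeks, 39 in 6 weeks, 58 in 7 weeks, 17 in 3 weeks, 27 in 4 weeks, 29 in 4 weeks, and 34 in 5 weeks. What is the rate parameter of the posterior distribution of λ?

Total count: 19 + 16 + 26 + 36 + 39 + 58 + 17 + 27 + 29 + 34 = 301.
Total exposure: 2 + 3 + 4 + 5 + 6 + 7 + 3 + 4 + 4 + 5 = 43 weeks.
The Gamma prior is conjugate for the Poisson rate, so λ | data ~ Gamma(14+301, 3+43) = Gamma(315, 46).

46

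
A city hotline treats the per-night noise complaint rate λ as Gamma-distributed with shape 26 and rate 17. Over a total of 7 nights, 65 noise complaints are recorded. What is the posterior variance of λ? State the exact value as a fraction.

Total count 65 over total exposure 7 nights.
Gamma(α, β) with Poisson data over total exposure Σt gives posterior Gamma(α+Σx, β+Σt) = Gamma(91, 24).
Posterior variance = α'/β'² = 91/576.

91/576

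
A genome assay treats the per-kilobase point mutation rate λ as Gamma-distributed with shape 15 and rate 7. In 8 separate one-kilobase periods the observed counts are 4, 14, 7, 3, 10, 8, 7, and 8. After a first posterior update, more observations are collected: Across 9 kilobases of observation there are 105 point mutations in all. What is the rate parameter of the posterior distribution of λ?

Total count: 4 + 14 + 7 + 3 + 10 + 8 + 7 + 8 = 61.
Total exposure: 8 kilobases.
After the first batch: Gamma(15 + 61, 7 + 8) = Gamma(76, 15).
Total count 105 over total exposure 9 kilobases.
After the second batch: Gamma(76 + 105, 15 + 9) = Gamma(181, 24).

24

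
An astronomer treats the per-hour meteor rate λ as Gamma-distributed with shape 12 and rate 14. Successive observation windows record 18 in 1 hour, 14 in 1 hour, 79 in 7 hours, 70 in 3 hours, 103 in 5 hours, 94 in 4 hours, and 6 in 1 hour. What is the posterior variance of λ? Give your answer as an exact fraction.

Total count: 18 + 14 + 79 + 70 + 103 + 94 + 6 = 384.
Total exposure: 1 + 1 + 7 + 3 + 5 + 4 + 1 = 22 hours.
Gamma(α, β) with Poisson data over total exposure Σt gives posterior Gamma(α+Σx, β+Σt) = Gamma(396, 36).
Posterior variance = α'/β'² = 396/1296 = 11/36.

11/36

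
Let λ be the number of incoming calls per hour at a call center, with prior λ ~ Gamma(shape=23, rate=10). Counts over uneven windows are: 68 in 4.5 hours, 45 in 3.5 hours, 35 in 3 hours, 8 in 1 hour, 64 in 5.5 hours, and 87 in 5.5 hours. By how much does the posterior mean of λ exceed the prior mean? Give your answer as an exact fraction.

Total count: 68 + 45 + 35 + 8 + 64 + 87 = 307.
Total exposure: 4.5 + 3.5 + 3 + 1 + 5.5 + 5.5 = 23 hours.
By Gamma–Poisson conjugacy, the posterior is Gamma(α + Σx, β + Σt) = Gamma(23 + 307, 10 + 23) = Gamma(330, 33).
Posterior mean = 330/33 = 10; prior mean = 23/10 = 23/10. Difference = 10 − 23/10 = 77/10.

77/10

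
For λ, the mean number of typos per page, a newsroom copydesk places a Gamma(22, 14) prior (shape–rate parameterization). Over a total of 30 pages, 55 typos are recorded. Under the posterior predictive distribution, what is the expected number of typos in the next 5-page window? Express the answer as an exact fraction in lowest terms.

35/4

Total count 55 over total exposure 30 pages.
Conjugate update: add total count to the shape and total exposure to the rate, giving Gamma(77, 44).
Predictive mean over a 5-page window = T·E[λ|data] = 5·77/44 = 35/4.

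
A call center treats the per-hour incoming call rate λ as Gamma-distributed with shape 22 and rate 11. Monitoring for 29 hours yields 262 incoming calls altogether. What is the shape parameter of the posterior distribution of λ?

284

Total count 262 over total exposure 29 hours.
Gamma(α, β) with Poisson data over total exposure Σt gives posterior Gamma(α+Σx, β+Σt) = Gamma(284, 40).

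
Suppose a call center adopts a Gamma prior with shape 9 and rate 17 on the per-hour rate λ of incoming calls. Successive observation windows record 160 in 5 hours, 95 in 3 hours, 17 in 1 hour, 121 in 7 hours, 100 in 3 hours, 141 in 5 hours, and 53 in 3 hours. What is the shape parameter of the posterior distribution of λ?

Total count: 160 + 95 + 17 + 121 + 100 + 141 + 53 = 687.
Total exposure: 5 + 3 + 1 + 7 + 3 + 5 + 3 = 27 hours.
Posterior: α' = 9 + 687 = 696, β' = 17 + 27 = 44.

696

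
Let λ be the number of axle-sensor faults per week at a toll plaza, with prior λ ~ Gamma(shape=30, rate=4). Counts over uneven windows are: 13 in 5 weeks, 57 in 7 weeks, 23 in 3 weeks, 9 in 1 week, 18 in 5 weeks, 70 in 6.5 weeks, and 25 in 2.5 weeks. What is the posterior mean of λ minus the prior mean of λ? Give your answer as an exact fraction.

-5/17

Total count: 13 + 57 + 23 + 9 + 18 + 70 + 25 = 215.
Total exposure: 5 + 7 + 3 + 1 + 5 + 6.5 + 2.5 = 30 weeks.
Conjugate update: add total count to the shape and total exposure to the rate, giving Gamma(245, 34).
Posterior mean = 245/34 = 245/34; prior mean = 30/4 = 15/2. Difference = 245/34 − 15/2 = -5/17.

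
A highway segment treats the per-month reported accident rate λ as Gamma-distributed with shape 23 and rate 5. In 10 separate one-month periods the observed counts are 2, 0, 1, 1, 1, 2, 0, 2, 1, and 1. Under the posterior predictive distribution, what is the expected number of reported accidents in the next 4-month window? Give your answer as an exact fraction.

136/15

Total count: 2 + 0 + 1 + 1 + 1 + 2 + 0 + 2 + 1 + 1 = 11.
Total exposure: 10 months.
Conjugate update: add total count to the shape and total exposure to the rate, giving Gamma(34, 15).
Predictive mean over a 4-month window = T·E[λ|data] = 4·34/15 = 136/15.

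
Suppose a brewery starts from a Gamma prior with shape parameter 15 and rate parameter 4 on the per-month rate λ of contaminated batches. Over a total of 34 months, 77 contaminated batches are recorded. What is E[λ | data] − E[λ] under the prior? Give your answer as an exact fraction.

-101/76

Total count 77 over total exposure 34 months.
Gamma(α, β) with Poisson data over total exposure Σt gives posterior Gamma(α+Σx, β+Σt) = Gamma(92, 38).
Posterior mean = 92/38 = 46/19; prior mean = 15/4 = 15/4. Difference = 46/19 − 15/4 = -101/76.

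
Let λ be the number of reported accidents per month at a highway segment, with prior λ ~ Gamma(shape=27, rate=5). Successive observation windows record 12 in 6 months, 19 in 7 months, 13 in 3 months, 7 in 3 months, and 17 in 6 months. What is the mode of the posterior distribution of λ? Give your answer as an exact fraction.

Total count: 12 + 19 + 13 + 7 + 17 = 68.
Total exposure: 6 + 7 + 3 + 3 + 6 = 25 months.
Posterior: α' = 27 + 68 = 95, β' = 5 + 25 = 30.
Posterior mode = (α'−1)/β' = 94/30 = 47/15.

47/15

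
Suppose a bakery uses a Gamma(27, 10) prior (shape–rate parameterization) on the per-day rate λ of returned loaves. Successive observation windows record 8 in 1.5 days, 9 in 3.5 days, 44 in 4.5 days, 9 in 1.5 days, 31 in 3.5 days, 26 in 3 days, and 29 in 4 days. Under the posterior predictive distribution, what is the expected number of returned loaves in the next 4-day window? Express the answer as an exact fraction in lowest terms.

Total count: 8 + 9 + 44 + 9 + 31 + 26 + 29 = 156.
Total exposure: 1.5 + 3.5 + 4.5 + 1.5 + 3.5 + 3 + 4 = 21.5 days.
Posterior: α' = 27 + 156 = 183, β' = 10 + 21.5 = 63/2.
Predictive mean over a 4-day window = T·E[λ|data] = 4·183/(63/2) = 488/21.

488/21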